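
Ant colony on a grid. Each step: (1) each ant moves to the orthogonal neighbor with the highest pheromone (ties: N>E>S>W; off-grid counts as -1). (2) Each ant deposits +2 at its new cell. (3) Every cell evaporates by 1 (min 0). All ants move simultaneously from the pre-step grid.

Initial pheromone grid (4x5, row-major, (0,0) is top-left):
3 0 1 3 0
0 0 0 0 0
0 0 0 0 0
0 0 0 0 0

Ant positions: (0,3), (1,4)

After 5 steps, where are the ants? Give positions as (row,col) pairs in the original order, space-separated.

Step 1: ant0:(0,3)->W->(0,2) | ant1:(1,4)->N->(0,4)
  grid max=2 at (0,0)
Step 2: ant0:(0,2)->E->(0,3) | ant1:(0,4)->W->(0,3)
  grid max=5 at (0,3)
Step 3: ant0:(0,3)->W->(0,2) | ant1:(0,3)->W->(0,2)
  grid max=4 at (0,2)
Step 4: ant0:(0,2)->E->(0,3) | ant1:(0,2)->E->(0,3)
  grid max=7 at (0,3)
Step 5: ant0:(0,3)->W->(0,2) | ant1:(0,3)->W->(0,2)
  grid max=6 at (0,2)

(0,2) (0,2)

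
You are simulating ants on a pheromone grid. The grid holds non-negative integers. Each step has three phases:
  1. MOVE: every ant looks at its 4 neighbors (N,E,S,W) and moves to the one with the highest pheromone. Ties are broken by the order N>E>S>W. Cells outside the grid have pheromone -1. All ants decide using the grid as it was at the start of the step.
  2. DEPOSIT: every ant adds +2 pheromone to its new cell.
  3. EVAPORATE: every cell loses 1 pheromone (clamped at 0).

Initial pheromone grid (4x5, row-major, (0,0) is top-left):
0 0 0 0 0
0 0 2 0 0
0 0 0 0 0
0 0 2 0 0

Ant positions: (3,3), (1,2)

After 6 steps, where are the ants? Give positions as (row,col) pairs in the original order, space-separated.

Step 1: ant0:(3,3)->W->(3,2) | ant1:(1,2)->N->(0,2)
  grid max=3 at (3,2)
Step 2: ant0:(3,2)->N->(2,2) | ant1:(0,2)->S->(1,2)
  grid max=2 at (1,2)
Step 3: ant0:(2,2)->N->(1,2) | ant1:(1,2)->S->(2,2)
  grid max=3 at (1,2)
Step 4: ant0:(1,2)->S->(2,2) | ant1:(2,2)->N->(1,2)
  grid max=4 at (1,2)
Step 5: ant0:(2,2)->N->(1,2) | ant1:(1,2)->S->(2,2)
  grid max=5 at (1,2)
Step 6: ant0:(1,2)->S->(2,2) | ant1:(2,2)->N->(1,2)
  grid max=6 at (1,2)

(2,2) (1,2)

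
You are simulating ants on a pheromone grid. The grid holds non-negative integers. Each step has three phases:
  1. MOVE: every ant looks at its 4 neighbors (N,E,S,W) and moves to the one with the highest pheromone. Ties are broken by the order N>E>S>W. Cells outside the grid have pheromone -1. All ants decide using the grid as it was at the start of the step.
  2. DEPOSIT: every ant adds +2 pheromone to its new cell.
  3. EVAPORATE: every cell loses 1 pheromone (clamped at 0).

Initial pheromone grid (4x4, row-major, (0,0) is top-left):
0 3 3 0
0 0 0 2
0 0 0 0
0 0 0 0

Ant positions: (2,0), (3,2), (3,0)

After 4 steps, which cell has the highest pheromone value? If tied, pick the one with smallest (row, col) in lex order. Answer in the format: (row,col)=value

Answer: (1,0)=4

Derivation:
Step 1: ant0:(2,0)->N->(1,0) | ant1:(3,2)->N->(2,2) | ant2:(3,0)->N->(2,0)
  grid max=2 at (0,1)
Step 2: ant0:(1,0)->S->(2,0) | ant1:(2,2)->N->(1,2) | ant2:(2,0)->N->(1,0)
  grid max=2 at (1,0)
Step 3: ant0:(2,0)->N->(1,0) | ant1:(1,2)->N->(0,2) | ant2:(1,0)->S->(2,0)
  grid max=3 at (1,0)
Step 4: ant0:(1,0)->S->(2,0) | ant1:(0,2)->E->(0,3) | ant2:(2,0)->N->(1,0)
  grid max=4 at (1,0)
Final grid:
  0 0 1 1
  4 0 0 0
  4 0 0 0
  0 0 0 0
Max pheromone 4 at (1,0)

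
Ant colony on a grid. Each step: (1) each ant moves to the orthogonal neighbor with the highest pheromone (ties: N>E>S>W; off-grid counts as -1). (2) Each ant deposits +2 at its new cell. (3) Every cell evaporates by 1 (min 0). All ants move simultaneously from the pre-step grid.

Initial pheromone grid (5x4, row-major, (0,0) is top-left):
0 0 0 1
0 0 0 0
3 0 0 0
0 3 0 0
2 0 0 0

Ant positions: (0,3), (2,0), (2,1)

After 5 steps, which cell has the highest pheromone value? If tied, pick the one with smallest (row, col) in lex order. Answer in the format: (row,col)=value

Answer: (3,1)=6

Derivation:
Step 1: ant0:(0,3)->S->(1,3) | ant1:(2,0)->N->(1,0) | ant2:(2,1)->S->(3,1)
  grid max=4 at (3,1)
Step 2: ant0:(1,3)->N->(0,3) | ant1:(1,0)->S->(2,0) | ant2:(3,1)->N->(2,1)
  grid max=3 at (2,0)
Step 3: ant0:(0,3)->S->(1,3) | ant1:(2,0)->E->(2,1) | ant2:(2,1)->S->(3,1)
  grid max=4 at (3,1)
Step 4: ant0:(1,3)->N->(0,3) | ant1:(2,1)->S->(3,1) | ant2:(3,1)->N->(2,1)
  grid max=5 at (3,1)
Step 5: ant0:(0,3)->S->(1,3) | ant1:(3,1)->N->(2,1) | ant2:(2,1)->S->(3,1)
  grid max=6 at (3,1)
Final grid:
  0 0 0 0
  0 0 0 1
  0 4 0 0
  0 6 0 0
  0 0 0 0
Max pheromone 6 at (3,1)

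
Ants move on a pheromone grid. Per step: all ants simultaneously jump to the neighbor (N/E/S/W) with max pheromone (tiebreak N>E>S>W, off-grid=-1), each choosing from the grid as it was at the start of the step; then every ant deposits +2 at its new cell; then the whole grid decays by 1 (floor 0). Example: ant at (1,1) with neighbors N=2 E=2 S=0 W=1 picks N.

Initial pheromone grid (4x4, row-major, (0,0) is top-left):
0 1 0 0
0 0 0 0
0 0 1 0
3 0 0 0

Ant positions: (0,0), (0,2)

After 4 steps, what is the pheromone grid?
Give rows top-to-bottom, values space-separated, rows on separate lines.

After step 1: ants at (0,1),(0,1)
  0 4 0 0
  0 0 0 0
  0 0 0 0
  2 0 0 0
After step 2: ants at (0,2),(0,2)
  0 3 3 0
  0 0 0 0
  0 0 0 0
  1 0 0 0
After step 3: ants at (0,1),(0,1)
  0 6 2 0
  0 0 0 0
  0 0 0 0
  0 0 0 0
After step 4: ants at (0,2),(0,2)
  0 5 5 0
  0 0 0 0
  0 0 0 0
  0 0 0 0

0 5 5 0
0 0 0 0
0 0 0 0
0 0 0 0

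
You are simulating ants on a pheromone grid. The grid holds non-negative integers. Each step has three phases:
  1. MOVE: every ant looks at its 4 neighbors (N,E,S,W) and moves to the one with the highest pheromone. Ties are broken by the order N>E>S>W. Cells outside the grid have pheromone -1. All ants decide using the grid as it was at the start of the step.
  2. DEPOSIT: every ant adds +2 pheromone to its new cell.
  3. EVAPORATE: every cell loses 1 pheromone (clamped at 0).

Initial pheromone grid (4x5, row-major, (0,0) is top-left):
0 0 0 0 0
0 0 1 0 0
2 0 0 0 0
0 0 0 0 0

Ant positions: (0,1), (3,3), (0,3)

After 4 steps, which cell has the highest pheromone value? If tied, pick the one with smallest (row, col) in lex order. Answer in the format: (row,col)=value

Step 1: ant0:(0,1)->E->(0,2) | ant1:(3,3)->N->(2,3) | ant2:(0,3)->E->(0,4)
  grid max=1 at (0,2)
Step 2: ant0:(0,2)->E->(0,3) | ant1:(2,3)->N->(1,3) | ant2:(0,4)->S->(1,4)
  grid max=1 at (0,3)
Step 3: ant0:(0,3)->S->(1,3) | ant1:(1,3)->N->(0,3) | ant2:(1,4)->W->(1,3)
  grid max=4 at (1,3)
Step 4: ant0:(1,3)->N->(0,3) | ant1:(0,3)->S->(1,3) | ant2:(1,3)->N->(0,3)
  grid max=5 at (0,3)
Final grid:
  0 0 0 5 0
  0 0 0 5 0
  0 0 0 0 0
  0 0 0 0 0
Max pheromone 5 at (0,3)

Answer: (0,3)=5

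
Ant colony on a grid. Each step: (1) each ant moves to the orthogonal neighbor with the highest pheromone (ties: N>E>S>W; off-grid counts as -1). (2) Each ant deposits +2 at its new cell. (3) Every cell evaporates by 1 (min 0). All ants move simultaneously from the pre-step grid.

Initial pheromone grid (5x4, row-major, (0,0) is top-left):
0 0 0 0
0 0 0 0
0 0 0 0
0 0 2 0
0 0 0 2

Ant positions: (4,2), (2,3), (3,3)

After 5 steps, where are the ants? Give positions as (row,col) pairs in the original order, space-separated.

Step 1: ant0:(4,2)->N->(3,2) | ant1:(2,3)->N->(1,3) | ant2:(3,3)->S->(4,3)
  grid max=3 at (3,2)
Step 2: ant0:(3,2)->N->(2,2) | ant1:(1,3)->N->(0,3) | ant2:(4,3)->N->(3,3)
  grid max=2 at (3,2)
Step 3: ant0:(2,2)->S->(3,2) | ant1:(0,3)->S->(1,3) | ant2:(3,3)->S->(4,3)
  grid max=3 at (3,2)
Step 4: ant0:(3,2)->N->(2,2) | ant1:(1,3)->N->(0,3) | ant2:(4,3)->N->(3,3)
  grid max=2 at (3,2)
Step 5: ant0:(2,2)->S->(3,2) | ant1:(0,3)->S->(1,3) | ant2:(3,3)->S->(4,3)
  grid max=3 at (3,2)

(3,2) (1,3) (4,3)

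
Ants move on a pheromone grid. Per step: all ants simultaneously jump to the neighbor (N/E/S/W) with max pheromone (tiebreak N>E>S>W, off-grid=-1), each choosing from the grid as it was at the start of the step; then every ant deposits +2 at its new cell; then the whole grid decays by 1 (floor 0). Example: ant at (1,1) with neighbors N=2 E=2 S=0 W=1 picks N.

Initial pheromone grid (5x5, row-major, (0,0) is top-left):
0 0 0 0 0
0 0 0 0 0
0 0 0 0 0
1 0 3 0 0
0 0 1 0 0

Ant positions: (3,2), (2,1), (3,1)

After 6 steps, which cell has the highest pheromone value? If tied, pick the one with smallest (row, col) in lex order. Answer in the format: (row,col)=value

Answer: (3,2)=9

Derivation:
Step 1: ant0:(3,2)->S->(4,2) | ant1:(2,1)->N->(1,1) | ant2:(3,1)->E->(3,2)
  grid max=4 at (3,2)
Step 2: ant0:(4,2)->N->(3,2) | ant1:(1,1)->N->(0,1) | ant2:(3,2)->S->(4,2)
  grid max=5 at (3,2)
Step 3: ant0:(3,2)->S->(4,2) | ant1:(0,1)->E->(0,2) | ant2:(4,2)->N->(3,2)
  grid max=6 at (3,2)
Step 4: ant0:(4,2)->N->(3,2) | ant1:(0,2)->E->(0,3) | ant2:(3,2)->S->(4,2)
  grid max=7 at (3,2)
Step 5: ant0:(3,2)->S->(4,2) | ant1:(0,3)->E->(0,4) | ant2:(4,2)->N->(3,2)
  grid max=8 at (3,2)
Step 6: ant0:(4,2)->N->(3,2) | ant1:(0,4)->S->(1,4) | ant2:(3,2)->S->(4,2)
  grid max=9 at (3,2)
Final grid:
  0 0 0 0 0
  0 0 0 0 1
  0 0 0 0 0
  0 0 9 0 0
  0 0 7 0 0
Max pheromone 9 at (3,2)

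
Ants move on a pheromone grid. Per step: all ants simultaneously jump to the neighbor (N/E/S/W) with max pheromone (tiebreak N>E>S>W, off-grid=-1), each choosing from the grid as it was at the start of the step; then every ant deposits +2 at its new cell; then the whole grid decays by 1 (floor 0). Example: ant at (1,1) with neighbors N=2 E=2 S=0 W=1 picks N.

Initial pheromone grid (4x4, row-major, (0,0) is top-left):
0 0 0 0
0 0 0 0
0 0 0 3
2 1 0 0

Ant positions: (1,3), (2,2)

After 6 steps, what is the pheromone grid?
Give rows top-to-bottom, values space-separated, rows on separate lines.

After step 1: ants at (2,3),(2,3)
  0 0 0 0
  0 0 0 0
  0 0 0 6
  1 0 0 0
After step 2: ants at (1,3),(1,3)
  0 0 0 0
  0 0 0 3
  0 0 0 5
  0 0 0 0
After step 3: ants at (2,3),(2,3)
  0 0 0 0
  0 0 0 2
  0 0 0 8
  0 0 0 0
After step 4: ants at (1,3),(1,3)
  0 0 0 0
  0 0 0 5
  0 0 0 7
  0 0 0 0
After step 5: ants at (2,3),(2,3)
  0 0 0 0
  0 0 0 4
  0 0 0 10
  0 0 0 0
After step 6: ants at (1,3),(1,3)
  0 0 0 0
  0 0 0 7
  0 0 0 9
  0 0 0 0

0 0 0 0
0 0 0 7
0 0 0 9
0 0 0 0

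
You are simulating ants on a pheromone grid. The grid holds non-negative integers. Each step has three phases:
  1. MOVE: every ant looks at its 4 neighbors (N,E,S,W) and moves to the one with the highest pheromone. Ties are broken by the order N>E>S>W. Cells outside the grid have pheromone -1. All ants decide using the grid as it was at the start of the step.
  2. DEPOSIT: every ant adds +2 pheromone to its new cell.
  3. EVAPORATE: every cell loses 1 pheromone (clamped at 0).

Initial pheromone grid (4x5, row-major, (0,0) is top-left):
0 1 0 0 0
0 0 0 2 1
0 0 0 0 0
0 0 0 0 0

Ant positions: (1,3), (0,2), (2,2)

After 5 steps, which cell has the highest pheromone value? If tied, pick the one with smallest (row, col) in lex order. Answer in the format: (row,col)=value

Answer: (1,4)=6

Derivation:
Step 1: ant0:(1,3)->E->(1,4) | ant1:(0,2)->W->(0,1) | ant2:(2,2)->N->(1,2)
  grid max=2 at (0,1)
Step 2: ant0:(1,4)->W->(1,3) | ant1:(0,1)->E->(0,2) | ant2:(1,2)->E->(1,3)
  grid max=4 at (1,3)
Step 3: ant0:(1,3)->E->(1,4) | ant1:(0,2)->W->(0,1) | ant2:(1,3)->E->(1,4)
  grid max=4 at (1,4)
Step 4: ant0:(1,4)->W->(1,3) | ant1:(0,1)->E->(0,2) | ant2:(1,4)->W->(1,3)
  grid max=6 at (1,3)
Step 5: ant0:(1,3)->E->(1,4) | ant1:(0,2)->W->(0,1) | ant2:(1,3)->E->(1,4)
  grid max=6 at (1,4)
Final grid:
  0 2 0 0 0
  0 0 0 5 6
  0 0 0 0 0
  0 0 0 0 0
Max pheromone 6 at (1,4)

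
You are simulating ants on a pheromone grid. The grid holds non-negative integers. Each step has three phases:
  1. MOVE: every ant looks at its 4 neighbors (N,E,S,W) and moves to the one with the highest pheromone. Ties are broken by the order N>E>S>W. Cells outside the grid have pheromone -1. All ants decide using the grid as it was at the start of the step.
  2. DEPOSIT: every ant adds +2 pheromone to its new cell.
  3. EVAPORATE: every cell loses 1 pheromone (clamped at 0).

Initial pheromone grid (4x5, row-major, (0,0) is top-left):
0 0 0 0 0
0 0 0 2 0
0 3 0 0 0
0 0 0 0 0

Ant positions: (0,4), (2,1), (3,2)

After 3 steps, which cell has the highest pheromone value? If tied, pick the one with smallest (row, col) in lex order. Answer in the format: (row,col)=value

Answer: (2,1)=4

Derivation:
Step 1: ant0:(0,4)->S->(1,4) | ant1:(2,1)->N->(1,1) | ant2:(3,2)->N->(2,2)
  grid max=2 at (2,1)
Step 2: ant0:(1,4)->W->(1,3) | ant1:(1,1)->S->(2,1) | ant2:(2,2)->W->(2,1)
  grid max=5 at (2,1)
Step 3: ant0:(1,3)->N->(0,3) | ant1:(2,1)->N->(1,1) | ant2:(2,1)->N->(1,1)
  grid max=4 at (2,1)
Final grid:
  0 0 0 1 0
  0 3 0 1 0
  0 4 0 0 0
  0 0 0 0 0
Max pheromone 4 at (2,1)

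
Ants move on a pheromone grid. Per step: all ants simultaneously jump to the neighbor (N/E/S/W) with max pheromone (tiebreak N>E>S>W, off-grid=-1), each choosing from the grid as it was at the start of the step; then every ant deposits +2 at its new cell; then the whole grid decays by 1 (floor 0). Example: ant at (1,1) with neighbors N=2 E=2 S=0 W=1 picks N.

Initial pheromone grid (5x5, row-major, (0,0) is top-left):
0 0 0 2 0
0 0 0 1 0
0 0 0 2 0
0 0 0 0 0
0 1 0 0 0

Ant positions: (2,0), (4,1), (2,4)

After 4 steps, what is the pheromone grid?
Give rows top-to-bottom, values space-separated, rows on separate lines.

After step 1: ants at (1,0),(3,1),(2,3)
  0 0 0 1 0
  1 0 0 0 0
  0 0 0 3 0
  0 1 0 0 0
  0 0 0 0 0
After step 2: ants at (0,0),(2,1),(1,3)
  1 0 0 0 0
  0 0 0 1 0
  0 1 0 2 0
  0 0 0 0 0
  0 0 0 0 0
After step 3: ants at (0,1),(1,1),(2,3)
  0 1 0 0 0
  0 1 0 0 0
  0 0 0 3 0
  0 0 0 0 0
  0 0 0 0 0
After step 4: ants at (1,1),(0,1),(1,3)
  0 2 0 0 0
  0 2 0 1 0
  0 0 0 2 0
  0 0 0 0 0
  0 0 0 0 0

0 2 0 0 0
0 2 0 1 0
0 0 0 2 0
0 0 0 0 0
0 0 0 0 0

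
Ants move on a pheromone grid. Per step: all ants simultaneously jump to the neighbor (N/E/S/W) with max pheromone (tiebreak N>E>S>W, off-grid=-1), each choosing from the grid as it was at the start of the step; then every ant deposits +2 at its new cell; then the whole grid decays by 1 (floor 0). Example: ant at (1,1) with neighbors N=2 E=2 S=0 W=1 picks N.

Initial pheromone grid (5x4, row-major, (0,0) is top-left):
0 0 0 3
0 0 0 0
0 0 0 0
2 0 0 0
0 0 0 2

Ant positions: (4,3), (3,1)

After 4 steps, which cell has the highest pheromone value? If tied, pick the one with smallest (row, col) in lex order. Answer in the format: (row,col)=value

Answer: (3,0)=2

Derivation:
Step 1: ant0:(4,3)->N->(3,3) | ant1:(3,1)->W->(3,0)
  grid max=3 at (3,0)
Step 2: ant0:(3,3)->S->(4,3) | ant1:(3,0)->N->(2,0)
  grid max=2 at (3,0)
Step 3: ant0:(4,3)->N->(3,3) | ant1:(2,0)->S->(3,0)
  grid max=3 at (3,0)
Step 4: ant0:(3,3)->S->(4,3) | ant1:(3,0)->N->(2,0)
  grid max=2 at (3,0)
Final grid:
  0 0 0 0
  0 0 0 0
  1 0 0 0
  2 0 0 0
  0 0 0 2
Max pheromone 2 at (3,0)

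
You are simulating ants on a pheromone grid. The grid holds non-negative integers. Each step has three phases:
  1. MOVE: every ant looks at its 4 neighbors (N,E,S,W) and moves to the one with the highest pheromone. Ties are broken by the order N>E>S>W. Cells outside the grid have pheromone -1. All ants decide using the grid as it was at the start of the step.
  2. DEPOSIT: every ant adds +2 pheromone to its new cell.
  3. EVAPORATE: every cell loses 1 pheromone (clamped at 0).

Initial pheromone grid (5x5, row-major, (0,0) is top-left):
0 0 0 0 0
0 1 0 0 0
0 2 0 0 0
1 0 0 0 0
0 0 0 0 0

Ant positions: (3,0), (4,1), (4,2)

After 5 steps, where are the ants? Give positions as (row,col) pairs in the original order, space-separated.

Step 1: ant0:(3,0)->N->(2,0) | ant1:(4,1)->N->(3,1) | ant2:(4,2)->N->(3,2)
  grid max=1 at (2,0)
Step 2: ant0:(2,0)->E->(2,1) | ant1:(3,1)->N->(2,1) | ant2:(3,2)->W->(3,1)
  grid max=4 at (2,1)
Step 3: ant0:(2,1)->S->(3,1) | ant1:(2,1)->S->(3,1) | ant2:(3,1)->N->(2,1)
  grid max=5 at (2,1)
Step 4: ant0:(3,1)->N->(2,1) | ant1:(3,1)->N->(2,1) | ant2:(2,1)->S->(3,1)
  grid max=8 at (2,1)
Step 5: ant0:(2,1)->S->(3,1) | ant1:(2,1)->S->(3,1) | ant2:(3,1)->N->(2,1)
  grid max=9 at (2,1)

(3,1) (3,1) (2,1)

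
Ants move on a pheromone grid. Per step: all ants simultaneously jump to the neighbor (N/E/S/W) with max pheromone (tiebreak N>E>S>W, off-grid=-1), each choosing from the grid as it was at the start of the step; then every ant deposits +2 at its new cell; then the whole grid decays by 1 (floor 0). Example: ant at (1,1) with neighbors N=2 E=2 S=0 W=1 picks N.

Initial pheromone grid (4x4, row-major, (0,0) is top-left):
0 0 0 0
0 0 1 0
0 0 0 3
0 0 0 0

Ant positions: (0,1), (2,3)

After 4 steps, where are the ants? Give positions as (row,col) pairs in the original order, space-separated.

Step 1: ant0:(0,1)->E->(0,2) | ant1:(2,3)->N->(1,3)
  grid max=2 at (2,3)
Step 2: ant0:(0,2)->E->(0,3) | ant1:(1,3)->S->(2,3)
  grid max=3 at (2,3)
Step 3: ant0:(0,3)->S->(1,3) | ant1:(2,3)->N->(1,3)
  grid max=3 at (1,3)
Step 4: ant0:(1,3)->S->(2,3) | ant1:(1,3)->S->(2,3)
  grid max=5 at (2,3)

(2,3) (2,3)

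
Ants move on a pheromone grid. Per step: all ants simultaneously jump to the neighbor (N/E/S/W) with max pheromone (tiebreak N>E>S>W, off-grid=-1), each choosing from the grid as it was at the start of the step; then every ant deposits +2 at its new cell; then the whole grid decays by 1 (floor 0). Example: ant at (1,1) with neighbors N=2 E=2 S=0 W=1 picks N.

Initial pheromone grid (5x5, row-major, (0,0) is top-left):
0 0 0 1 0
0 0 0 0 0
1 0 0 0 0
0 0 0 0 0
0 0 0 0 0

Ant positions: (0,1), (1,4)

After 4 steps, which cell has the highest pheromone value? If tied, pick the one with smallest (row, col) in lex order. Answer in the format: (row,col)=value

Step 1: ant0:(0,1)->E->(0,2) | ant1:(1,4)->N->(0,4)
  grid max=1 at (0,2)
Step 2: ant0:(0,2)->E->(0,3) | ant1:(0,4)->S->(1,4)
  grid max=1 at (0,3)
Step 3: ant0:(0,3)->E->(0,4) | ant1:(1,4)->N->(0,4)
  grid max=3 at (0,4)
Step 4: ant0:(0,4)->S->(1,4) | ant1:(0,4)->S->(1,4)
  grid max=3 at (1,4)
Final grid:
  0 0 0 0 2
  0 0 0 0 3
  0 0 0 0 0
  0 0 0 0 0
  0 0 0 0 0
Max pheromone 3 at (1,4)

Answer: (1,4)=3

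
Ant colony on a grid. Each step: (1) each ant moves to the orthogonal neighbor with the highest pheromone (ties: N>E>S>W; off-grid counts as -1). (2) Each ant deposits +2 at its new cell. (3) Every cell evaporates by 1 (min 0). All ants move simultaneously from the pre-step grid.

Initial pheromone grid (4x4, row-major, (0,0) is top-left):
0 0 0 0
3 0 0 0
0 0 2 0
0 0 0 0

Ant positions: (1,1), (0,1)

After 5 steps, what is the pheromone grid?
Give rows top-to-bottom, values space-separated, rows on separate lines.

After step 1: ants at (1,0),(0,2)
  0 0 1 0
  4 0 0 0
  0 0 1 0
  0 0 0 0
After step 2: ants at (0,0),(0,3)
  1 0 0 1
  3 0 0 0
  0 0 0 0
  0 0 0 0
After step 3: ants at (1,0),(1,3)
  0 0 0 0
  4 0 0 1
  0 0 0 0
  0 0 0 0
After step 4: ants at (0,0),(0,3)
  1 0 0 1
  3 0 0 0
  0 0 0 0
  0 0 0 0
After step 5: ants at (1,0),(1,3)
  0 0 0 0
  4 0 0 1
  0 0 0 0
  0 0 0 0

0 0 0 0
4 0 0 1
0 0 0 0
0 0 0 0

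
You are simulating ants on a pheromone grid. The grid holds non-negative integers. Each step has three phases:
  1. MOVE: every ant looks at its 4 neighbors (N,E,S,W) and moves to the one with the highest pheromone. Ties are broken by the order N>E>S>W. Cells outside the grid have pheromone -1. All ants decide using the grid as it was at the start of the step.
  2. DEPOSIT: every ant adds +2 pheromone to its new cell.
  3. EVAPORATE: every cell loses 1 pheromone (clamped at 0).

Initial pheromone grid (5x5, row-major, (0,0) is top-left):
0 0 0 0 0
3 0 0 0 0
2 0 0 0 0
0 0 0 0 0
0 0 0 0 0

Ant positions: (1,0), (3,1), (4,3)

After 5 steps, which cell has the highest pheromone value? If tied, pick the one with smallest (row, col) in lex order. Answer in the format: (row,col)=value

Answer: (2,0)=7

Derivation:
Step 1: ant0:(1,0)->S->(2,0) | ant1:(3,1)->N->(2,1) | ant2:(4,3)->N->(3,3)
  grid max=3 at (2,0)
Step 2: ant0:(2,0)->N->(1,0) | ant1:(2,1)->W->(2,0) | ant2:(3,3)->N->(2,3)
  grid max=4 at (2,0)
Step 3: ant0:(1,0)->S->(2,0) | ant1:(2,0)->N->(1,0) | ant2:(2,3)->N->(1,3)
  grid max=5 at (2,0)
Step 4: ant0:(2,0)->N->(1,0) | ant1:(1,0)->S->(2,0) | ant2:(1,3)->N->(0,3)
  grid max=6 at (2,0)
Step 5: ant0:(1,0)->S->(2,0) | ant1:(2,0)->N->(1,0) | ant2:(0,3)->E->(0,4)
  grid max=7 at (2,0)
Final grid:
  0 0 0 0 1
  6 0 0 0 0
  7 0 0 0 0
  0 0 0 0 0
  0 0 0 0 0
Max pheromone 7 at (2,0)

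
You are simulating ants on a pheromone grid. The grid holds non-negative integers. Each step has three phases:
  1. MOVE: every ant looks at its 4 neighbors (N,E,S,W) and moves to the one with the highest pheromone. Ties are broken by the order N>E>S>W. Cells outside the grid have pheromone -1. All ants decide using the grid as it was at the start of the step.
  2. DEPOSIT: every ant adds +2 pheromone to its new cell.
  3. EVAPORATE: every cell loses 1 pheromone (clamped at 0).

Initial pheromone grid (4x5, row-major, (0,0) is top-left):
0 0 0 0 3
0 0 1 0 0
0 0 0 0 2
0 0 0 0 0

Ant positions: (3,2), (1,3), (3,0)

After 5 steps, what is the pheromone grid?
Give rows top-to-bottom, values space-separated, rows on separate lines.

After step 1: ants at (2,2),(1,2),(2,0)
  0 0 0 0 2
  0 0 2 0 0
  1 0 1 0 1
  0 0 0 0 0
After step 2: ants at (1,2),(2,2),(1,0)
  0 0 0 0 1
  1 0 3 0 0
  0 0 2 0 0
  0 0 0 0 0
After step 3: ants at (2,2),(1,2),(0,0)
  1 0 0 0 0
  0 0 4 0 0
  0 0 3 0 0
  0 0 0 0 0
After step 4: ants at (1,2),(2,2),(0,1)
  0 1 0 0 0
  0 0 5 0 0
  0 0 4 0 0
  0 0 0 0 0
After step 5: ants at (2,2),(1,2),(0,2)
  0 0 1 0 0
  0 0 6 0 0
  0 0 5 0 0
  0 0 0 0 0

0 0 1 0 0
0 0 6 0 0
0 0 5 0 0
0 0 0 0 0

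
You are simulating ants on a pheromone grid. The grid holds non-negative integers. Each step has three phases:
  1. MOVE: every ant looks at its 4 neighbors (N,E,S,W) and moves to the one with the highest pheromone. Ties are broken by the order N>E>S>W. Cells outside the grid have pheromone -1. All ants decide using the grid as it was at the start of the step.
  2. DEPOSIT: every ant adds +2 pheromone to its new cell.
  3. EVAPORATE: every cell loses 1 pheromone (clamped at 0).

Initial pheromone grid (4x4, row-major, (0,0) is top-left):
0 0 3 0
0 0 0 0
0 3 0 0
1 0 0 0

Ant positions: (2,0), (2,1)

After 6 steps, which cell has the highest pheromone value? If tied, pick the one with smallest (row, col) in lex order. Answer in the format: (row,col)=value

Step 1: ant0:(2,0)->E->(2,1) | ant1:(2,1)->N->(1,1)
  grid max=4 at (2,1)
Step 2: ant0:(2,1)->N->(1,1) | ant1:(1,1)->S->(2,1)
  grid max=5 at (2,1)
Step 3: ant0:(1,1)->S->(2,1) | ant1:(2,1)->N->(1,1)
  grid max=6 at (2,1)
Step 4: ant0:(2,1)->N->(1,1) | ant1:(1,1)->S->(2,1)
  grid max=7 at (2,1)
Step 5: ant0:(1,1)->S->(2,1) | ant1:(2,1)->N->(1,1)
  grid max=8 at (2,1)
Step 6: ant0:(2,1)->N->(1,1) | ant1:(1,1)->S->(2,1)
  grid max=9 at (2,1)
Final grid:
  0 0 0 0
  0 6 0 0
  0 9 0 0
  0 0 0 0
Max pheromone 9 at (2,1)

Answer: (2,1)=9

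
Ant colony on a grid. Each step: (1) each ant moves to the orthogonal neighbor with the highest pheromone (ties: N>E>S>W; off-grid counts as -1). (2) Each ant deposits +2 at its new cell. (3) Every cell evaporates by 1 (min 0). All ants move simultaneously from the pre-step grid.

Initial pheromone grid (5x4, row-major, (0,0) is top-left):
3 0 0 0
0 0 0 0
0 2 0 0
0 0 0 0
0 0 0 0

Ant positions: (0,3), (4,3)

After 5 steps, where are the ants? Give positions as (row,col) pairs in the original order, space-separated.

Step 1: ant0:(0,3)->S->(1,3) | ant1:(4,3)->N->(3,3)
  grid max=2 at (0,0)
Step 2: ant0:(1,3)->N->(0,3) | ant1:(3,3)->N->(2,3)
  grid max=1 at (0,0)
Step 3: ant0:(0,3)->S->(1,3) | ant1:(2,3)->N->(1,3)
  grid max=3 at (1,3)
Step 4: ant0:(1,3)->N->(0,3) | ant1:(1,3)->N->(0,3)
  grid max=3 at (0,3)
Step 5: ant0:(0,3)->S->(1,3) | ant1:(0,3)->S->(1,3)
  grid max=5 at (1,3)

(1,3) (1,3)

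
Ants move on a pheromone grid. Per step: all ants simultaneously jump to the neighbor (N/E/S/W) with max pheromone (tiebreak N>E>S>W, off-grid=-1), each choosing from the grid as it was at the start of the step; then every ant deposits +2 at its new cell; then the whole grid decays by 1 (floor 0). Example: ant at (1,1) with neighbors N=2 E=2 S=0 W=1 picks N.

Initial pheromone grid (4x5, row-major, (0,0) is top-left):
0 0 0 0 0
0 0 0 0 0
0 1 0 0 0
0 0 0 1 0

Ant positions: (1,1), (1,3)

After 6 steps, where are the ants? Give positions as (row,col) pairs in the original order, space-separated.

Step 1: ant0:(1,1)->S->(2,1) | ant1:(1,3)->N->(0,3)
  grid max=2 at (2,1)
Step 2: ant0:(2,1)->N->(1,1) | ant1:(0,3)->E->(0,4)
  grid max=1 at (0,4)
Step 3: ant0:(1,1)->S->(2,1) | ant1:(0,4)->S->(1,4)
  grid max=2 at (2,1)
Step 4: ant0:(2,1)->N->(1,1) | ant1:(1,4)->N->(0,4)
  grid max=1 at (0,4)
Step 5: ant0:(1,1)->S->(2,1) | ant1:(0,4)->S->(1,4)
  grid max=2 at (2,1)
Step 6: ant0:(2,1)->N->(1,1) | ant1:(1,4)->N->(0,4)
  grid max=1 at (0,4)

(1,1) (0,4)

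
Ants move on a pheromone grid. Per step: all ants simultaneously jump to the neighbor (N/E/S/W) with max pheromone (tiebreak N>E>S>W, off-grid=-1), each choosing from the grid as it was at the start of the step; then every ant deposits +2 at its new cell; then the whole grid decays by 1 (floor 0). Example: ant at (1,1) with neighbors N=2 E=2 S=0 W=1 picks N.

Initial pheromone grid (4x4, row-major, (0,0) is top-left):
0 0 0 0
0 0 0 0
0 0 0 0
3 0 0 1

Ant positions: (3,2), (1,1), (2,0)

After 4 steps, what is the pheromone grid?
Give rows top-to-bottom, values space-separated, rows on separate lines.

After step 1: ants at (3,3),(0,1),(3,0)
  0 1 0 0
  0 0 0 0
  0 0 0 0
  4 0 0 2
After step 2: ants at (2,3),(0,2),(2,0)
  0 0 1 0
  0 0 0 0
  1 0 0 1
  3 0 0 1
After step 3: ants at (3,3),(0,3),(3,0)
  0 0 0 1
  0 0 0 0
  0 0 0 0
  4 0 0 2
After step 4: ants at (2,3),(1,3),(2,0)
  0 0 0 0
  0 0 0 1
  1 0 0 1
  3 0 0 1

0 0 0 0
0 0 0 1
1 0 0 1
3 0 0 1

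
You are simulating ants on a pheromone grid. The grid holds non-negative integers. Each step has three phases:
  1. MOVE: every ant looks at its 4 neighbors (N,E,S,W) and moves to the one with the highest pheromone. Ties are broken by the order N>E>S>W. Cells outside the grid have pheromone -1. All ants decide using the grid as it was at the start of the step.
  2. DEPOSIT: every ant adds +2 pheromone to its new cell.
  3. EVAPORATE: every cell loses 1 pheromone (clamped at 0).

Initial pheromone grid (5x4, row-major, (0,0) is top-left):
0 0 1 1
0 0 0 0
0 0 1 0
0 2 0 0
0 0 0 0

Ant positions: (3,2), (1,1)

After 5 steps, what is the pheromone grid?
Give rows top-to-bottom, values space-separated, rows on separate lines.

After step 1: ants at (3,1),(0,1)
  0 1 0 0
  0 0 0 0
  0 0 0 0
  0 3 0 0
  0 0 0 0
After step 2: ants at (2,1),(0,2)
  0 0 1 0
  0 0 0 0
  0 1 0 0
  0 2 0 0
  0 0 0 0
After step 3: ants at (3,1),(0,3)
  0 0 0 1
  0 0 0 0
  0 0 0 0
  0 3 0 0
  0 0 0 0
After step 4: ants at (2,1),(1,3)
  0 0 0 0
  0 0 0 1
  0 1 0 0
  0 2 0 0
  0 0 0 0
After step 5: ants at (3,1),(0,3)
  0 0 0 1
  0 0 0 0
  0 0 0 0
  0 3 0 0
  0 0 0 0

0 0 0 1
0 0 0 0
0 0 0 0
0 3 0 0
0 0 0 0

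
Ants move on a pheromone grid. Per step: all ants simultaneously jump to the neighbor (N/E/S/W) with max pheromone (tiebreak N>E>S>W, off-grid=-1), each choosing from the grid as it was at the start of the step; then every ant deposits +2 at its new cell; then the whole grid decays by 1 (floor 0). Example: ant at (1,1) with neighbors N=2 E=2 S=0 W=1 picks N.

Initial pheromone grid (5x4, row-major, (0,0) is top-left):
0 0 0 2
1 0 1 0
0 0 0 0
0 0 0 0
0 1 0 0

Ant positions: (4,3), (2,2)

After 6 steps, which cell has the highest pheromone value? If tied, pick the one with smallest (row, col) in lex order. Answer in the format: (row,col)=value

Step 1: ant0:(4,3)->N->(3,3) | ant1:(2,2)->N->(1,2)
  grid max=2 at (1,2)
Step 2: ant0:(3,3)->N->(2,3) | ant1:(1,2)->N->(0,2)
  grid max=1 at (0,2)
Step 3: ant0:(2,3)->N->(1,3) | ant1:(0,2)->S->(1,2)
  grid max=2 at (1,2)
Step 4: ant0:(1,3)->W->(1,2) | ant1:(1,2)->E->(1,3)
  grid max=3 at (1,2)
Step 5: ant0:(1,2)->E->(1,3) | ant1:(1,3)->W->(1,2)
  grid max=4 at (1,2)
Step 6: ant0:(1,3)->W->(1,2) | ant1:(1,2)->E->(1,3)
  grid max=5 at (1,2)
Final grid:
  0 0 0 0
  0 0 5 4
  0 0 0 0
  0 0 0 0
  0 0 0 0
Max pheromone 5 at (1,2)

Answer: (1,2)=5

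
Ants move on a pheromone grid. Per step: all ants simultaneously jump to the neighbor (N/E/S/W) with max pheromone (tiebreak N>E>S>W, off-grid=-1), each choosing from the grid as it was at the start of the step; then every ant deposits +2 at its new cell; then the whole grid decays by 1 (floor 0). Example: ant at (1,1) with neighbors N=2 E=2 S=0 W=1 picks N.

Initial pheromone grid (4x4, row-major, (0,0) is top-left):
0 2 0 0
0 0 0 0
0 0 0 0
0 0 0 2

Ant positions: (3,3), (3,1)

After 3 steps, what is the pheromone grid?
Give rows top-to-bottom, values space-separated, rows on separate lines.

After step 1: ants at (2,3),(2,1)
  0 1 0 0
  0 0 0 0
  0 1 0 1
  0 0 0 1
After step 2: ants at (3,3),(1,1)
  0 0 0 0
  0 1 0 0
  0 0 0 0
  0 0 0 2
After step 3: ants at (2,3),(0,1)
  0 1 0 0
  0 0 0 0
  0 0 0 1
  0 0 0 1

0 1 0 0
0 0 0 0
0 0 0 1
0 0 0 1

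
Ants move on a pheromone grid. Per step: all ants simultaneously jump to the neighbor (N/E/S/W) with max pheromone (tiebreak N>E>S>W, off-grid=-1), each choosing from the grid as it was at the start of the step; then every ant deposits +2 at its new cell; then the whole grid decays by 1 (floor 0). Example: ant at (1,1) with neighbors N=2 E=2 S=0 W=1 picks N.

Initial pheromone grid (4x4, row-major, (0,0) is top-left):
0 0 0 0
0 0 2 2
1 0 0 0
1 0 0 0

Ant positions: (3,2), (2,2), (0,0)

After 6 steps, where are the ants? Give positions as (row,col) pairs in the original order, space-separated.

Step 1: ant0:(3,2)->N->(2,2) | ant1:(2,2)->N->(1,2) | ant2:(0,0)->E->(0,1)
  grid max=3 at (1,2)
Step 2: ant0:(2,2)->N->(1,2) | ant1:(1,2)->E->(1,3) | ant2:(0,1)->E->(0,2)
  grid max=4 at (1,2)
Step 3: ant0:(1,2)->E->(1,3) | ant1:(1,3)->W->(1,2) | ant2:(0,2)->S->(1,2)
  grid max=7 at (1,2)
Step 4: ant0:(1,3)->W->(1,2) | ant1:(1,2)->E->(1,3) | ant2:(1,2)->E->(1,3)
  grid max=8 at (1,2)
Step 5: ant0:(1,2)->E->(1,3) | ant1:(1,3)->W->(1,2) | ant2:(1,3)->W->(1,2)
  grid max=11 at (1,2)
Step 6: ant0:(1,3)->W->(1,2) | ant1:(1,2)->E->(1,3) | ant2:(1,2)->E->(1,3)
  grid max=12 at (1,2)

(1,2) (1,3) (1,3)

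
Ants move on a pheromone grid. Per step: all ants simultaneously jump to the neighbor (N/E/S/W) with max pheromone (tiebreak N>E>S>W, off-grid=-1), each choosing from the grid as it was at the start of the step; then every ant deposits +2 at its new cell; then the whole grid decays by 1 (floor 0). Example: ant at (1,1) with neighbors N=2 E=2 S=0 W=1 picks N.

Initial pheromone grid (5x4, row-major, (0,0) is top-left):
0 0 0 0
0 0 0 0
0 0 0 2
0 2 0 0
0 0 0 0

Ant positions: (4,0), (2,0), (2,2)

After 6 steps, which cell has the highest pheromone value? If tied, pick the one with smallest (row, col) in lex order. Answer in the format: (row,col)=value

Step 1: ant0:(4,0)->N->(3,0) | ant1:(2,0)->N->(1,0) | ant2:(2,2)->E->(2,3)
  grid max=3 at (2,3)
Step 2: ant0:(3,0)->E->(3,1) | ant1:(1,0)->N->(0,0) | ant2:(2,3)->N->(1,3)
  grid max=2 at (2,3)
Step 3: ant0:(3,1)->N->(2,1) | ant1:(0,0)->E->(0,1) | ant2:(1,3)->S->(2,3)
  grid max=3 at (2,3)
Step 4: ant0:(2,1)->S->(3,1) | ant1:(0,1)->E->(0,2) | ant2:(2,3)->N->(1,3)
  grid max=2 at (2,3)
Step 5: ant0:(3,1)->N->(2,1) | ant1:(0,2)->E->(0,3) | ant2:(1,3)->S->(2,3)
  grid max=3 at (2,3)
Step 6: ant0:(2,1)->S->(3,1) | ant1:(0,3)->S->(1,3) | ant2:(2,3)->N->(1,3)
  grid max=3 at (1,3)
Final grid:
  0 0 0 0
  0 0 0 3
  0 0 0 2
  0 2 0 0
  0 0 0 0
Max pheromone 3 at (1,3)

Answer: (1,3)=3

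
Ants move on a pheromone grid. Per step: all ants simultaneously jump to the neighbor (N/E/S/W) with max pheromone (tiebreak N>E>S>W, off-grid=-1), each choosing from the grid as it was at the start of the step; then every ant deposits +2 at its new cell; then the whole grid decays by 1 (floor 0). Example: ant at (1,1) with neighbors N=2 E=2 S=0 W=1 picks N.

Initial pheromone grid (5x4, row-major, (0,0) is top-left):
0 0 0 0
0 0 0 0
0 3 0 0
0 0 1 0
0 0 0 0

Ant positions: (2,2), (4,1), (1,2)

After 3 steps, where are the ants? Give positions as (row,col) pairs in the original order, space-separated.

Step 1: ant0:(2,2)->W->(2,1) | ant1:(4,1)->N->(3,1) | ant2:(1,2)->N->(0,2)
  grid max=4 at (2,1)
Step 2: ant0:(2,1)->S->(3,1) | ant1:(3,1)->N->(2,1) | ant2:(0,2)->E->(0,3)
  grid max=5 at (2,1)
Step 3: ant0:(3,1)->N->(2,1) | ant1:(2,1)->S->(3,1) | ant2:(0,3)->S->(1,3)
  grid max=6 at (2,1)

(2,1) (3,1) (1,3)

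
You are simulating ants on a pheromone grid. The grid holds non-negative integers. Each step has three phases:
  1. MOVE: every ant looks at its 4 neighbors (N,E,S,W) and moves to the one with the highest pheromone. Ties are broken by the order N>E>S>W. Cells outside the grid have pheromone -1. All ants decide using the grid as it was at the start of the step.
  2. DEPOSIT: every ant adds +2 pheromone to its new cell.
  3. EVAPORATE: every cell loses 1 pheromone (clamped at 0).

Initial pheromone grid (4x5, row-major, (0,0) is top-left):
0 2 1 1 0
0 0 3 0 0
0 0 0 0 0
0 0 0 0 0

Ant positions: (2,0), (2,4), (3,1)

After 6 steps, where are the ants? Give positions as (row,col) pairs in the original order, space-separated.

Step 1: ant0:(2,0)->N->(1,0) | ant1:(2,4)->N->(1,4) | ant2:(3,1)->N->(2,1)
  grid max=2 at (1,2)
Step 2: ant0:(1,0)->N->(0,0) | ant1:(1,4)->N->(0,4) | ant2:(2,1)->N->(1,1)
  grid max=1 at (0,0)
Step 3: ant0:(0,0)->E->(0,1) | ant1:(0,4)->S->(1,4) | ant2:(1,1)->E->(1,2)
  grid max=2 at (1,2)
Step 4: ant0:(0,1)->E->(0,2) | ant1:(1,4)->N->(0,4) | ant2:(1,2)->N->(0,2)
  grid max=3 at (0,2)
Step 5: ant0:(0,2)->S->(1,2) | ant1:(0,4)->S->(1,4) | ant2:(0,2)->S->(1,2)
  grid max=4 at (1,2)
Step 6: ant0:(1,2)->N->(0,2) | ant1:(1,4)->N->(0,4) | ant2:(1,2)->N->(0,2)
  grid max=5 at (0,2)

(0,2) (0,4) (0,2)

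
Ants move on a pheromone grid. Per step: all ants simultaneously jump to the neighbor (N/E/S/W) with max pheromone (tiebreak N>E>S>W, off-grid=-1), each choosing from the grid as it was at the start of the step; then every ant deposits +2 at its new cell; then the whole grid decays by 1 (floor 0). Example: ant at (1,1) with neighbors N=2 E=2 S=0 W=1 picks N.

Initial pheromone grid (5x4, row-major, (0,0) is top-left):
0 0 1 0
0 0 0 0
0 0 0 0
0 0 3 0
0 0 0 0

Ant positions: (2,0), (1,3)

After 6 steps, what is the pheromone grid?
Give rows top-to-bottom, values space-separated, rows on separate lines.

After step 1: ants at (1,0),(0,3)
  0 0 0 1
  1 0 0 0
  0 0 0 0
  0 0 2 0
  0 0 0 0
After step 2: ants at (0,0),(1,3)
  1 0 0 0
  0 0 0 1
  0 0 0 0
  0 0 1 0
  0 0 0 0
After step 3: ants at (0,1),(0,3)
  0 1 0 1
  0 0 0 0
  0 0 0 0
  0 0 0 0
  0 0 0 0
After step 4: ants at (0,2),(1,3)
  0 0 1 0
  0 0 0 1
  0 0 0 0
  0 0 0 0
  0 0 0 0
After step 5: ants at (0,3),(0,3)
  0 0 0 3
  0 0 0 0
  0 0 0 0
  0 0 0 0
  0 0 0 0
After step 6: ants at (1,3),(1,3)
  0 0 0 2
  0 0 0 3
  0 0 0 0
  0 0 0 0
  0 0 0 0

0 0 0 2
0 0 0 3
0 0 0 0
0 0 0 0
0 0 0 0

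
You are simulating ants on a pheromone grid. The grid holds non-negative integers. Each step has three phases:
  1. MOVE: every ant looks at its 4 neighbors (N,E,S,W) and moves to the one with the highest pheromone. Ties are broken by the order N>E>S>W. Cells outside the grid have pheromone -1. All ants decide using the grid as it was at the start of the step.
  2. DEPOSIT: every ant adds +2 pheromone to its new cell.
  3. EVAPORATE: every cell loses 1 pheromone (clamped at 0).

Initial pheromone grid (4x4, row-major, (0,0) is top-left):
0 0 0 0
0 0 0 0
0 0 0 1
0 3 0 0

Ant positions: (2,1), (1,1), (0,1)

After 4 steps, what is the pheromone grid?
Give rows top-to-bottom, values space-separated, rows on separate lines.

After step 1: ants at (3,1),(0,1),(0,2)
  0 1 1 0
  0 0 0 0
  0 0 0 0
  0 4 0 0
After step 2: ants at (2,1),(0,2),(0,1)
  0 2 2 0
  0 0 0 0
  0 1 0 0
  0 3 0 0
After step 3: ants at (3,1),(0,1),(0,2)
  0 3 3 0
  0 0 0 0
  0 0 0 0
  0 4 0 0
After step 4: ants at (2,1),(0,2),(0,1)
  0 4 4 0
  0 0 0 0
  0 1 0 0
  0 3 0 0

0 4 4 0
0 0 0 0
0 1 0 0
0 3 0 0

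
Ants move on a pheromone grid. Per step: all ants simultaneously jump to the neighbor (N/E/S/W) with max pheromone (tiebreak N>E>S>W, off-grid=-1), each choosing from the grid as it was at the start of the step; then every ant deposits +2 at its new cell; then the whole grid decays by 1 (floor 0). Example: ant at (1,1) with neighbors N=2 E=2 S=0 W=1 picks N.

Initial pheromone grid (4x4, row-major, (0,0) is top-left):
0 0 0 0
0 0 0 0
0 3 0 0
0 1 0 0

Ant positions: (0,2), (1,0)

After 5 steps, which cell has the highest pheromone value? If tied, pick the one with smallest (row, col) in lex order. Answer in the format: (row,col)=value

Answer: (0,2)=3

Derivation:
Step 1: ant0:(0,2)->E->(0,3) | ant1:(1,0)->N->(0,0)
  grid max=2 at (2,1)
Step 2: ant0:(0,3)->S->(1,3) | ant1:(0,0)->E->(0,1)
  grid max=1 at (0,1)
Step 3: ant0:(1,3)->N->(0,3) | ant1:(0,1)->E->(0,2)
  grid max=1 at (0,2)
Step 4: ant0:(0,3)->W->(0,2) | ant1:(0,2)->E->(0,3)
  grid max=2 at (0,2)
Step 5: ant0:(0,2)->E->(0,3) | ant1:(0,3)->W->(0,2)
  grid max=3 at (0,2)
Final grid:
  0 0 3 3
  0 0 0 0
  0 0 0 0
  0 0 0 0
Max pheromone 3 at (0,2)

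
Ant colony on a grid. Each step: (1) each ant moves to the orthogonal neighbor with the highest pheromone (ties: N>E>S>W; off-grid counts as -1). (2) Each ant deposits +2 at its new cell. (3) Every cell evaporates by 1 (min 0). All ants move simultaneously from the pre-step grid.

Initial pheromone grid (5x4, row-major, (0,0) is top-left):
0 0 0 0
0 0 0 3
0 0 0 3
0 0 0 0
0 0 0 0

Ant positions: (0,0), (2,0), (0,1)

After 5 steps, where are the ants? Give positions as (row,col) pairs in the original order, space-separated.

Step 1: ant0:(0,0)->E->(0,1) | ant1:(2,0)->N->(1,0) | ant2:(0,1)->E->(0,2)
  grid max=2 at (1,3)
Step 2: ant0:(0,1)->E->(0,2) | ant1:(1,0)->N->(0,0) | ant2:(0,2)->W->(0,1)
  grid max=2 at (0,1)
Step 3: ant0:(0,2)->W->(0,1) | ant1:(0,0)->E->(0,1) | ant2:(0,1)->E->(0,2)
  grid max=5 at (0,1)
Step 4: ant0:(0,1)->E->(0,2) | ant1:(0,1)->E->(0,2) | ant2:(0,2)->W->(0,1)
  grid max=6 at (0,1)
Step 5: ant0:(0,2)->W->(0,1) | ant1:(0,2)->W->(0,1) | ant2:(0,1)->E->(0,2)
  grid max=9 at (0,1)

(0,1) (0,1) (0,2)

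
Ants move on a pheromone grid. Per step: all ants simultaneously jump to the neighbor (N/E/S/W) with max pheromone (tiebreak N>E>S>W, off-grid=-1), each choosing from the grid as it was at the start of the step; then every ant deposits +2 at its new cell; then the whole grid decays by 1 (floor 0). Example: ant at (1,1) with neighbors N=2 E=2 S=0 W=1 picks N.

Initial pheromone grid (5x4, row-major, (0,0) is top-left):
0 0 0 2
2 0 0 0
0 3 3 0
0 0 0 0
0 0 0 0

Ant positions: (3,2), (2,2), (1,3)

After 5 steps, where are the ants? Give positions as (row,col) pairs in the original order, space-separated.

Step 1: ant0:(3,2)->N->(2,2) | ant1:(2,2)->W->(2,1) | ant2:(1,3)->N->(0,3)
  grid max=4 at (2,1)
Step 2: ant0:(2,2)->W->(2,1) | ant1:(2,1)->E->(2,2) | ant2:(0,3)->S->(1,3)
  grid max=5 at (2,1)
Step 3: ant0:(2,1)->E->(2,2) | ant1:(2,2)->W->(2,1) | ant2:(1,3)->N->(0,3)
  grid max=6 at (2,1)
Step 4: ant0:(2,2)->W->(2,1) | ant1:(2,1)->E->(2,2) | ant2:(0,3)->S->(1,3)
  grid max=7 at (2,1)
Step 5: ant0:(2,1)->E->(2,2) | ant1:(2,2)->W->(2,1) | ant2:(1,3)->N->(0,3)
  grid max=8 at (2,1)

(2,2) (2,1) (0,3)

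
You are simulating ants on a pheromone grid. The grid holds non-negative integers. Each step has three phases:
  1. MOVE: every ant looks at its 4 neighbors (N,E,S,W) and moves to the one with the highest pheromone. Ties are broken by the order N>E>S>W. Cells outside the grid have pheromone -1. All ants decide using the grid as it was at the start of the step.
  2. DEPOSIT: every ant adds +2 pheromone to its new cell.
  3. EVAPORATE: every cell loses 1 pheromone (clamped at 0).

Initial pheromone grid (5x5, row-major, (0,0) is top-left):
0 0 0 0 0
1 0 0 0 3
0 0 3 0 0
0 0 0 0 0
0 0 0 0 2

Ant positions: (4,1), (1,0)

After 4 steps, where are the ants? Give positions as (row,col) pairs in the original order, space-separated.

Step 1: ant0:(4,1)->N->(3,1) | ant1:(1,0)->N->(0,0)
  grid max=2 at (1,4)
Step 2: ant0:(3,1)->N->(2,1) | ant1:(0,0)->E->(0,1)
  grid max=1 at (0,1)
Step 3: ant0:(2,1)->E->(2,2) | ant1:(0,1)->E->(0,2)
  grid max=2 at (2,2)
Step 4: ant0:(2,2)->N->(1,2) | ant1:(0,2)->E->(0,3)
  grid max=1 at (0,3)

(1,2) (0,3)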